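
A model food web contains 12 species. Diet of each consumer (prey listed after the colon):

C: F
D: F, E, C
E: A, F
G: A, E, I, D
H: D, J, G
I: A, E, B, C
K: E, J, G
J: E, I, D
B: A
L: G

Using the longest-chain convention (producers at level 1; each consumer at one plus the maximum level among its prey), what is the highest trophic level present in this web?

5

Producers (level 1): A, F.
A → E → I → G → H gives H level 5.
No species has a prey at level 5, so no species reaches level 6.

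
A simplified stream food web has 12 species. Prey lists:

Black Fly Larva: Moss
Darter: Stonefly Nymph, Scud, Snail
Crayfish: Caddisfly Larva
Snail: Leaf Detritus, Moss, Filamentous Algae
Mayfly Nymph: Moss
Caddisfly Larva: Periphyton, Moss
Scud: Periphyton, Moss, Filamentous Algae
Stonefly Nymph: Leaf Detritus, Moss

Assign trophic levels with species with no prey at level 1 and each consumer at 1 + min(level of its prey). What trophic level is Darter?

Trophic level 3

Leaf Detritus has no prey (basal) → level 1.
Snail eats Leaf Detritus → level 2.
Darter eats Snail → level 3.
No prey of Darter is below level 2, so 3 is the minimum.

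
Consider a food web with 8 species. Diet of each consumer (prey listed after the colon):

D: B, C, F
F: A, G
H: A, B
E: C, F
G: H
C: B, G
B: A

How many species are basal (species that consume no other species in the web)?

1

Basal species (no prey listed): A.
Count: 1.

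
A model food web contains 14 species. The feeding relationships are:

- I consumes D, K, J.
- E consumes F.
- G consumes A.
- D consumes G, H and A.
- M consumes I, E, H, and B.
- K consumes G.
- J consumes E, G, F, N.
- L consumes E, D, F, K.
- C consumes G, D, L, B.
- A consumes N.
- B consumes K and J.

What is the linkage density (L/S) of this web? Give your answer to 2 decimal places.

L/S = 2.00

There are L = 28 links among S = 14 species.
L/S = 28/14 = 2.0000 ≈ 2.00.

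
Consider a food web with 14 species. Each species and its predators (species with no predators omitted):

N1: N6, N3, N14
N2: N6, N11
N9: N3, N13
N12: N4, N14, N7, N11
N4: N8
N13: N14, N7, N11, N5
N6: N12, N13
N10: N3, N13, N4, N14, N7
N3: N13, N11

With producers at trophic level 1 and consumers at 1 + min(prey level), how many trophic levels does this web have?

3

Producers (level 1): N2, N9, N1, N10.
Following each consumer down to its lowest-level prey: N10 → N4 → N8 (levels 1 through 3).
All prey of N8 (N4 2) are at level 2 or above, so N8 is at level 1 + 2 = 3.
Every consumer has at least one prey at level 2 or below, so none exceeds level 3.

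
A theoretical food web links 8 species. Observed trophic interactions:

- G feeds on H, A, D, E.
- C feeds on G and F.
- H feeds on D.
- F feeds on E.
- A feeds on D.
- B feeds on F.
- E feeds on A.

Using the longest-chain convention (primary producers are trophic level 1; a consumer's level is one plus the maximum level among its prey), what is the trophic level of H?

Trophic level 2

D is a producer → level 1.
H eats D → level 2.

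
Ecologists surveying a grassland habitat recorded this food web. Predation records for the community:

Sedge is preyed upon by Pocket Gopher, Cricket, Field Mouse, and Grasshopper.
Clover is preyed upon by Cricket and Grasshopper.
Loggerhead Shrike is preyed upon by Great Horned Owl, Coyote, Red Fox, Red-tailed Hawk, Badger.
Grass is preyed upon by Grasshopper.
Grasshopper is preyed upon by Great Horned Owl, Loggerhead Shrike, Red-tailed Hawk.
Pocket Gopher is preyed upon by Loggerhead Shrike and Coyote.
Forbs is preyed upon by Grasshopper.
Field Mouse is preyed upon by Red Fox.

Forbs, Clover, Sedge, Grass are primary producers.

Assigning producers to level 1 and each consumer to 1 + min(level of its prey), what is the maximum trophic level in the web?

4

Producers (level 1): Forbs, Clover, Sedge, Grass.
Following each consumer down to its lowest-level prey: Sedge → Pocket Gopher → Loggerhead Shrike → Badger (levels 1 through 4).
All prey of Badger (Loggerhead Shrike 3) are at level 3 or above, so Badger is at level 1 + 3 = 4.
Every consumer has at least one prey at level 3 or below, so none exceeds level 4.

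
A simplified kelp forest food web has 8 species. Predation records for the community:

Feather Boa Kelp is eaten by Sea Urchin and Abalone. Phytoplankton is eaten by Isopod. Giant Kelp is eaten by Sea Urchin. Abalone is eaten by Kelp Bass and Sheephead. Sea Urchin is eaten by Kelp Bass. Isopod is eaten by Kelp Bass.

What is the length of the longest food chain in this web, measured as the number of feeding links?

2 links

One longest chain: Feather Boa Kelp → Abalone → Kelp Bass.
It has 3 species and 2 links.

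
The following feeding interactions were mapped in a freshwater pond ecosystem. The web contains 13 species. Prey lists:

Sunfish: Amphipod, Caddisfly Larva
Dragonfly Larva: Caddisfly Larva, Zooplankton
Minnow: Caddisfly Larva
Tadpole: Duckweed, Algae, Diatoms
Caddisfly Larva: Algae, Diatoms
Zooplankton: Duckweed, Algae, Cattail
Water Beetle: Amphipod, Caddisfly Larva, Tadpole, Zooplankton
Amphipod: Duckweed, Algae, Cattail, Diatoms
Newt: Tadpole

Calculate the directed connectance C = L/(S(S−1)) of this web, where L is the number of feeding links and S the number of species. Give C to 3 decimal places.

C = 0.141

The web has S = 13 species and L = 22 feeding links.
C = L / (S(S−1)) = 22 / 156 = 0.1410 ≈ 0.141.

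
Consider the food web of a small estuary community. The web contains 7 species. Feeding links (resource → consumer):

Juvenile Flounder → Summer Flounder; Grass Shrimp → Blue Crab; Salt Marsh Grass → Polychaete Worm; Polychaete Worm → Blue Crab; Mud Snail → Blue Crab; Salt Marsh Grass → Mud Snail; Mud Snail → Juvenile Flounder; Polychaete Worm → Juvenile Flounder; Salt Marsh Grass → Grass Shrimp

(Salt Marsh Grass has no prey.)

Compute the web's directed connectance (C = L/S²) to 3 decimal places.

C = 0.184

The web has S = 7 species and L = 9 feeding links.
C = L / S² = 9 / 49 = 0.1837 ≈ 0.184.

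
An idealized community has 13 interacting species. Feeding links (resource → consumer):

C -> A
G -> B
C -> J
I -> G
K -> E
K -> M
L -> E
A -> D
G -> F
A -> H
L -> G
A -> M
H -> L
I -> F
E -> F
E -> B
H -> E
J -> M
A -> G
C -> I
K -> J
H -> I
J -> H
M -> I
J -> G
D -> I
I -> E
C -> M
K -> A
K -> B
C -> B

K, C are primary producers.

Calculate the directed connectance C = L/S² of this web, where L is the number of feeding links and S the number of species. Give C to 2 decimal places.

C = 0.18

The web has S = 13 species and L = 31 feeding links.
C = L / S² = 31 / 169 = 0.1834 ≈ 0.18.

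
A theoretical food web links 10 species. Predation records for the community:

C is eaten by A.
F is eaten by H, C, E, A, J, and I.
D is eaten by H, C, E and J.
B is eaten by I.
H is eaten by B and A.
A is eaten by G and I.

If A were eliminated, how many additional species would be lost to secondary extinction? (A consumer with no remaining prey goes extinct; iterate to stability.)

1

Remove A.
Round 1: G (all prey gone) → extinct.
No further losses. Total secondary extinctions: 1.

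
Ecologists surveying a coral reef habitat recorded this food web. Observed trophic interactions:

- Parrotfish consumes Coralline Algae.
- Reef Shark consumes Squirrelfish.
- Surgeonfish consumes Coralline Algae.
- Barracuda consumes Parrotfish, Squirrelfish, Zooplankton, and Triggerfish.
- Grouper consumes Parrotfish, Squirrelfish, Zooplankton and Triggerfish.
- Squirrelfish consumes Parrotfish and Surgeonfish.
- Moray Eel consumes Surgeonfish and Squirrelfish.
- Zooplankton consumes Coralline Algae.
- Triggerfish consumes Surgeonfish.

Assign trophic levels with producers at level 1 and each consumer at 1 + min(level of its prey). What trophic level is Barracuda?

Coralline Algae is a producer → level 1.
Parrotfish eats Coralline Algae → level 2.
Barracuda eats Parrotfish → level 3.
No prey of Barracuda is below level 2, so 3 is the minimum.

Trophic level 3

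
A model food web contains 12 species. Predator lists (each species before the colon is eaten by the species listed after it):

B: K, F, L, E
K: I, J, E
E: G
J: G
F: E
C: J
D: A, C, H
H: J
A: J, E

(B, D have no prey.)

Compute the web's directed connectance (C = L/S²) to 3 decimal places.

The web has S = 12 species and L = 17 feeding links.
C = L / S² = 17 / 144 = 0.1181 ≈ 0.118.

C = 0.118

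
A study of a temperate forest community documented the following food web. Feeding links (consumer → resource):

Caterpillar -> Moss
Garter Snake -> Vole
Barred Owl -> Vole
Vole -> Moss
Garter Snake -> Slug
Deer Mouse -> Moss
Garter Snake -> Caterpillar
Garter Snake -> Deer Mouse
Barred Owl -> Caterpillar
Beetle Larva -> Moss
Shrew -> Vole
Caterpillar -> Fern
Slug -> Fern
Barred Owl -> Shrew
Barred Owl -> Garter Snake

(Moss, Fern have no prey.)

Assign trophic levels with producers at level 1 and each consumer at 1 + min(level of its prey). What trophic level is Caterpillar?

Moss is a producer → level 1.
Caterpillar eats Moss → level 2.

Trophic level 2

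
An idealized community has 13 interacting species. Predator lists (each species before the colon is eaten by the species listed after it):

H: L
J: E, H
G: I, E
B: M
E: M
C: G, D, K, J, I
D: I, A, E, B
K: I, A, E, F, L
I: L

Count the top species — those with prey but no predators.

Top species (has prey, but nothing eats it): A, F, M, L.
Count: 4.

4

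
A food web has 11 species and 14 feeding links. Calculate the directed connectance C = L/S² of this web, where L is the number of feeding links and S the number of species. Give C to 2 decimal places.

The web has S = 11 species and L = 14 feeding links.
C = L / S² = 14 / 121 = 0.1157 ≈ 0.12.

C = 0.12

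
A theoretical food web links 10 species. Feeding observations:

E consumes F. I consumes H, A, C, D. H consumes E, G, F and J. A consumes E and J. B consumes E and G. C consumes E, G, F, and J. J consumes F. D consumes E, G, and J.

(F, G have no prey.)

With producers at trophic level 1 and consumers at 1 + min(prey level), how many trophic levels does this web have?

Producers (level 1): F, G.
Following each consumer down to its lowest-level prey: F → J → A (levels 1 through 3).
All prey of A (J 2, E 2) are at level 2 or above, so A is at level 1 + 2 = 3.
Every consumer has at least one prey at level 2 or below, so none exceeds level 3.

3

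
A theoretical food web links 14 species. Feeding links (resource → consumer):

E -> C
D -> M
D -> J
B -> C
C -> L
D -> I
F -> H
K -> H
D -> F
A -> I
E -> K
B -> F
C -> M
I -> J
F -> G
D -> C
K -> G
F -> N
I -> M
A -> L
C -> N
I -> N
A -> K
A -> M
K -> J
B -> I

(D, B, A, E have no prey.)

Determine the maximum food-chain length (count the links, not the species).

One longest chain: D → F → H.
It has 3 species and 2 links.

2 links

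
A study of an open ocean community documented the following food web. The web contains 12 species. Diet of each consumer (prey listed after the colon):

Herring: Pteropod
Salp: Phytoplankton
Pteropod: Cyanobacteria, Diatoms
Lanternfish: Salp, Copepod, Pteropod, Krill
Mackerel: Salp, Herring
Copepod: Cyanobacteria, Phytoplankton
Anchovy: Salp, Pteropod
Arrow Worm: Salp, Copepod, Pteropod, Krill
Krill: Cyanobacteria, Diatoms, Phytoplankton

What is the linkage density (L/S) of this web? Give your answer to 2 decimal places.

L/S = 1.75

There are L = 21 links among S = 12 species.
L/S = 21/12 = 1.7500 ≈ 1.75.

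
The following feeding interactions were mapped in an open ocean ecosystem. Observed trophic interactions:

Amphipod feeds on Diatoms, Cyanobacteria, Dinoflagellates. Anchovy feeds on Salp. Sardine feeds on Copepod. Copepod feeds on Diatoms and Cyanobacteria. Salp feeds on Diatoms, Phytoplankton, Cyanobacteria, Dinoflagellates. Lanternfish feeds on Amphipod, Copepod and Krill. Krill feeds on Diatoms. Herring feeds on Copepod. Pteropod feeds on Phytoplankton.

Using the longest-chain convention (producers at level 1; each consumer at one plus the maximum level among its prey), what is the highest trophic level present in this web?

3

Producers (level 1): Cyanobacteria, Dinoflagellates, Phytoplankton, Diatoms.
Cyanobacteria → Salp → Anchovy gives Anchovy level 3.
No species has a prey at level 3, so no species reaches level 4.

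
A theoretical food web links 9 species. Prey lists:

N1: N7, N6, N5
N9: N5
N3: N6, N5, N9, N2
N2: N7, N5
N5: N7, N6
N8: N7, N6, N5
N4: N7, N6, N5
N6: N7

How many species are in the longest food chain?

5 species

One longest chain: N7 → N6 → N5 → N9 → N3.
It has 5 species and 4 links.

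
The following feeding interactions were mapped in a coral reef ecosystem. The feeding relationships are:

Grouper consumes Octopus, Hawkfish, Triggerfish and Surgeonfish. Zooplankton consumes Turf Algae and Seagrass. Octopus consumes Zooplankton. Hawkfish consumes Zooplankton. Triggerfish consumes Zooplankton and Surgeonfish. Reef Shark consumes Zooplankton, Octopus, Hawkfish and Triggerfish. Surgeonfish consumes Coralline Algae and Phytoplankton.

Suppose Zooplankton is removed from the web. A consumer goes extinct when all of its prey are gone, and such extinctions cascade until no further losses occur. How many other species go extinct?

Remove Zooplankton.
Round 1: Hawkfish (all prey gone), Octopus (all prey gone) → extinct.
No further losses. Total secondary extinctions: 2.

2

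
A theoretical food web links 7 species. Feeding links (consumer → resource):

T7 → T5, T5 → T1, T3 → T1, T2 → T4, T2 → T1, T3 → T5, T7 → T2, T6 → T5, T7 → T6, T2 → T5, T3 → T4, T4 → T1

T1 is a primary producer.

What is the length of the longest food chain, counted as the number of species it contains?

One longest chain: T1 → T5 → T6 → T7.
It has 4 species and 3 links.

4 species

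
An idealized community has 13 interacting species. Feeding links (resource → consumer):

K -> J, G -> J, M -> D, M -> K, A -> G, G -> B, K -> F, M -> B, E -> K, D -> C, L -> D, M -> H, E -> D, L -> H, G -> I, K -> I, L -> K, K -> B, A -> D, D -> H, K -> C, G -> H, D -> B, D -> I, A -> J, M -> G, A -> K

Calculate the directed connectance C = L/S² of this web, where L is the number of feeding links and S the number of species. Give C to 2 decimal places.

C = 0.16

The web has S = 13 species and L = 27 feeding links.
C = L / S² = 27 / 169 = 0.1598 ≈ 0.16.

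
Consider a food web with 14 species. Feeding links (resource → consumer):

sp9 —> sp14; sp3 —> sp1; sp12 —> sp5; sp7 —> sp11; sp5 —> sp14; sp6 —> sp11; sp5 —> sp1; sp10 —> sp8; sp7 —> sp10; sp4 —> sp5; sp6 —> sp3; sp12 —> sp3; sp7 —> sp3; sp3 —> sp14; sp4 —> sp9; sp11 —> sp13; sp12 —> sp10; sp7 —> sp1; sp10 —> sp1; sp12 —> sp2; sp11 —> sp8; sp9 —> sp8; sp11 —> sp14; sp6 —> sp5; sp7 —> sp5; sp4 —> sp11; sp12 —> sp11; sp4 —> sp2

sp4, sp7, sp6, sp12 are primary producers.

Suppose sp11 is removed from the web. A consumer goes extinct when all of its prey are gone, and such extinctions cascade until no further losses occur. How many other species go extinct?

Remove sp11.
Round 1: sp13 (all prey gone) → extinct.
No further losses. Total secondary extinctions: 1.

1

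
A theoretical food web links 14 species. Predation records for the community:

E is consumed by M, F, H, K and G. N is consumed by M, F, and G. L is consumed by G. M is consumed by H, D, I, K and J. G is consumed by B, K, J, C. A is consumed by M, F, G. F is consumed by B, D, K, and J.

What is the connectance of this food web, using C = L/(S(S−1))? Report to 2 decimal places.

The web has S = 14 species and L = 25 feeding links.
C = L / (S(S−1)) = 25 / 182 = 0.1374 ≈ 0.14.

C = 0.14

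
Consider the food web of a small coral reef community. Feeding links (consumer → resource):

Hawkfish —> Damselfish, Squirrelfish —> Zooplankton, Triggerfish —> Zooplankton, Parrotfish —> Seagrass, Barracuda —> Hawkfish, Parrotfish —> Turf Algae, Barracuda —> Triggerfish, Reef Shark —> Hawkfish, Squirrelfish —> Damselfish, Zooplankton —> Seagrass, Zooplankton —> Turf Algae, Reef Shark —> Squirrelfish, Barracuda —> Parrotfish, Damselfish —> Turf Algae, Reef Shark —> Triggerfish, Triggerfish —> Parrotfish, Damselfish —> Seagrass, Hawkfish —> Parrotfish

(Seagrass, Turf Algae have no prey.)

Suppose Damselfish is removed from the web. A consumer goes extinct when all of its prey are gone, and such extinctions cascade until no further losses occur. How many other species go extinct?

0

Remove Damselfish.
Every predator of it retains at least one other prey: Hawkfish still has Parrotfish; Squirrelfish still has Zooplankton.
No consumer loses all prey, so no secondary extinctions occur.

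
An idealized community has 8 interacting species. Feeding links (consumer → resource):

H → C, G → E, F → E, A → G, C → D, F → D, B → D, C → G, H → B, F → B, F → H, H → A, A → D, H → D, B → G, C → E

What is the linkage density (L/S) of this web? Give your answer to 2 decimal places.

L/S = 2.00

There are L = 16 links among S = 8 species.
L/S = 16/8 = 2.0000 ≈ 2.00.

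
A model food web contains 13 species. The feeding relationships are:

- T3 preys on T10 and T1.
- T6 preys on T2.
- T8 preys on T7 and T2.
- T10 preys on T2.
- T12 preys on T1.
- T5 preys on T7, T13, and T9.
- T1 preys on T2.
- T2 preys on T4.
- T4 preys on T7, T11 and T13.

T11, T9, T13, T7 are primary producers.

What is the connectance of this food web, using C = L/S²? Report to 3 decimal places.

C = 0.089

The web has S = 13 species and L = 15 feeding links.
C = L / S² = 15 / 169 = 0.0888 ≈ 0.089.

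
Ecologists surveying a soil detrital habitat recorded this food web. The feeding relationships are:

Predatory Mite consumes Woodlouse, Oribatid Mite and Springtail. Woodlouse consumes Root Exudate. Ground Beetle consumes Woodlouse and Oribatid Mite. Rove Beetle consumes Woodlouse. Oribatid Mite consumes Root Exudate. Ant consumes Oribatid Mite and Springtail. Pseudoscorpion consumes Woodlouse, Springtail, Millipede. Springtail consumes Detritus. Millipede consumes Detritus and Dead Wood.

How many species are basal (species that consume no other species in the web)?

3

Basal species (no prey listed): Root Exudate, Dead Wood, Detritus.
Count: 3.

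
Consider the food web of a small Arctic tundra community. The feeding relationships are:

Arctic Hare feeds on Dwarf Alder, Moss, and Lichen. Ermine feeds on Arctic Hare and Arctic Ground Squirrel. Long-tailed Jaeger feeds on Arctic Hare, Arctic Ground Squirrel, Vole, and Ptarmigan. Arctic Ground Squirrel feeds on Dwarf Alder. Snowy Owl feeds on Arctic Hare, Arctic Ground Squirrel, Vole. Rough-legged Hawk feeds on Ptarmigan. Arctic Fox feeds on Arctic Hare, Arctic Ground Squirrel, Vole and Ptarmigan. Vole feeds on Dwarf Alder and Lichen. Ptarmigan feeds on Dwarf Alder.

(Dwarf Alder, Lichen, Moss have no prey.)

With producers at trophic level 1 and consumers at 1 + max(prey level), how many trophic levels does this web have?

3

Producers (level 1): Dwarf Alder, Lichen, Moss.
Dwarf Alder → Arctic Hare → Ermine gives Ermine level 3.
No species has a prey at level 3, so no species reaches level 4.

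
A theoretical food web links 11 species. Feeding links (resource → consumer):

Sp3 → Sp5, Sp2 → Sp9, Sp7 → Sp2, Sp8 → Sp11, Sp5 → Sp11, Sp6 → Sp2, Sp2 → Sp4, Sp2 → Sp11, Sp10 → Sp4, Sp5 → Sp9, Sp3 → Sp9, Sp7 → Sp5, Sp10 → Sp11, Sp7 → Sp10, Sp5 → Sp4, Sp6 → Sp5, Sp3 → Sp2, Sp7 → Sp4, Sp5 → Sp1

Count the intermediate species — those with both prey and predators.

Intermediate species (has both prey and predators): Sp2, Sp5, Sp10.
Count: 3.

3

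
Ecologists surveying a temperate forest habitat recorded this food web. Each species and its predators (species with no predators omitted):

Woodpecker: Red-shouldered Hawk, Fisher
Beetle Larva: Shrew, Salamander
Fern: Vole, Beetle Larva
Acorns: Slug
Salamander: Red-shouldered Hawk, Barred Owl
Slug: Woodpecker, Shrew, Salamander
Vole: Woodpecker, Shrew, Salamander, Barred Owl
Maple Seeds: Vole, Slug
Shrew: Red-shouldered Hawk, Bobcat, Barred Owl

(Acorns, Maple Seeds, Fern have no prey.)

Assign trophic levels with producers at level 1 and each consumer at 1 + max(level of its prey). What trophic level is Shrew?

Trophic level 3

Maple Seeds is a producer → level 1.
Vole eats Maple Seeds (level 1); other prey at levels: Fern 1 → level 2.
Shrew eats Vole (level 2); other prey at levels: Beetle Larva 2, Slug 2 → level 3.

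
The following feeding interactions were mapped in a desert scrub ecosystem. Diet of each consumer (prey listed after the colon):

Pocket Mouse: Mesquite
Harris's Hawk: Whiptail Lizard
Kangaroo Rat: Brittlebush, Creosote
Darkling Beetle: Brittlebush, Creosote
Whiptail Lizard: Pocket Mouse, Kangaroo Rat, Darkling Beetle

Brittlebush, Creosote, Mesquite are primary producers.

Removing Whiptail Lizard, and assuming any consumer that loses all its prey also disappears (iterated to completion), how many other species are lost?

1

Remove Whiptail Lizard.
Round 1: Harris's Hawk (all prey gone) → extinct.
No further losses. Total secondary extinctions: 1.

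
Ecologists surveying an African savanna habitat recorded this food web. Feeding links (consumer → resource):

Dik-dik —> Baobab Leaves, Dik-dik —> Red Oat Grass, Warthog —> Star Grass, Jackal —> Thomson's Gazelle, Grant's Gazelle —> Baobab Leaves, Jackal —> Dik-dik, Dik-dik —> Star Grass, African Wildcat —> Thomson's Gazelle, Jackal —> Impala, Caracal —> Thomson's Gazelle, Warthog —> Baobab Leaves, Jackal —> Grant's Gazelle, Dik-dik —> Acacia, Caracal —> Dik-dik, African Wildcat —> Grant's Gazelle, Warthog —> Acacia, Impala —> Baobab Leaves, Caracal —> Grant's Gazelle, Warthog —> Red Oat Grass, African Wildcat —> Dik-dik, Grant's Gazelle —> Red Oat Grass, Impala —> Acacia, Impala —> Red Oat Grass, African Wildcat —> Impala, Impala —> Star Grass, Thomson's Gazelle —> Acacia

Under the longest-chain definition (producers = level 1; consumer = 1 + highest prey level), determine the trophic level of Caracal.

Trophic level 3

Red Oat Grass is a producer → level 1.
Grant's Gazelle eats Red Oat Grass (level 1); other prey at levels: Baobab Leaves 1 → level 2.
Caracal eats Grant's Gazelle (level 2); other prey at levels: Thomson's Gazelle 2, Dik-dik 2 → level 3.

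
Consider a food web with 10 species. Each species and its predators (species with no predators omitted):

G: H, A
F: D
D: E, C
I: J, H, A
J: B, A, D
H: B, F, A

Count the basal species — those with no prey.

Basal species (no prey listed): G, I.
Count: 2.

2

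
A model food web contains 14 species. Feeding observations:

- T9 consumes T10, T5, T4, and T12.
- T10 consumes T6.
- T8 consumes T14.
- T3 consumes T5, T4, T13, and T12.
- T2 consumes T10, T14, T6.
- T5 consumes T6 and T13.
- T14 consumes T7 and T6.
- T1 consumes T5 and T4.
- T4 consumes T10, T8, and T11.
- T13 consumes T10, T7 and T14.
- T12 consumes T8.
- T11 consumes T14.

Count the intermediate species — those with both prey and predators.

8

Intermediate species (has both prey and predators): T10, T14, T8, T11, T13, T5, T4, T12.
Count: 8.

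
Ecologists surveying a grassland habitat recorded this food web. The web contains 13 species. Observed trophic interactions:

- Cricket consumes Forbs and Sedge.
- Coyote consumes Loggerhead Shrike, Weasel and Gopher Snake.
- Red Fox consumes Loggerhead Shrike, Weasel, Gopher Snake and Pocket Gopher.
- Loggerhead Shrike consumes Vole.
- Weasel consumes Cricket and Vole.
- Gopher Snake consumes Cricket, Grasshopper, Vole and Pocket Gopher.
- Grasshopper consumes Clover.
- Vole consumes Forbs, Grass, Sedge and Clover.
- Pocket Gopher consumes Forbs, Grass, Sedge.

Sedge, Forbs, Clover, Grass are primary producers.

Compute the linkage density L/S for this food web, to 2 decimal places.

L/S = 1.85

There are L = 24 links among S = 13 species.
L/S = 24/13 = 1.8462 ≈ 1.85.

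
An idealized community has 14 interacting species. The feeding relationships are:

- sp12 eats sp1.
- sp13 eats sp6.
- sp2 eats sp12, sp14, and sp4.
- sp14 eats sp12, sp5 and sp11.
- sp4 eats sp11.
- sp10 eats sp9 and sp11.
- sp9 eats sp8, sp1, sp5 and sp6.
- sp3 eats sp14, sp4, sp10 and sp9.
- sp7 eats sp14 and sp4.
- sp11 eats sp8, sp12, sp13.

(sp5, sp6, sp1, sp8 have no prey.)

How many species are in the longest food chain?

5 species

One longest chain: sp1 → sp12 → sp11 → sp10 → sp3.
It has 5 species and 4 links.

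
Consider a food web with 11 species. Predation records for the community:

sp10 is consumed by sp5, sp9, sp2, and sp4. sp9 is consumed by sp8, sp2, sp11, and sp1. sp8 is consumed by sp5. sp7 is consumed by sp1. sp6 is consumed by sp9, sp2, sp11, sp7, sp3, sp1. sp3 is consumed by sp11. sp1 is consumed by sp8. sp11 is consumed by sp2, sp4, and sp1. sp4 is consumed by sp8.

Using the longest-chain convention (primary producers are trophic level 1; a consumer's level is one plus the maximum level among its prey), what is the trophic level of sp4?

sp6 is a producer → level 1.
sp3 eats sp6 → level 2.
sp11 eats sp3 (level 2); other prey at levels: sp6 1, sp9 2 → level 3.
sp4 eats sp11 (level 3); other prey at levels: sp10 1 → level 4.

Trophic level 4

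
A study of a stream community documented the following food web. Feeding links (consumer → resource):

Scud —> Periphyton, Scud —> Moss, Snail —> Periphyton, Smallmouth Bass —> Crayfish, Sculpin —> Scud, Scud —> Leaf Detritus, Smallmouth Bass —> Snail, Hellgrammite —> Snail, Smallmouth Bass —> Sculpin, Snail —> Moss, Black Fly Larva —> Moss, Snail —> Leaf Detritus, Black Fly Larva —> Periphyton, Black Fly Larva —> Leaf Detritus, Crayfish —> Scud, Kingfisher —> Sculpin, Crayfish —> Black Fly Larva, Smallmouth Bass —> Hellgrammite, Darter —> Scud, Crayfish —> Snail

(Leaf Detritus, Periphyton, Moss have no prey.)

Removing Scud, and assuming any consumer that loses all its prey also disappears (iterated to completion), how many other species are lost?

Remove Scud.
Round 1: Darter (all prey gone), Sculpin (all prey gone) → extinct.
Round 2: Kingfisher (all prey gone) → extinct.
No further losses. Total secondary extinctions: 3.

3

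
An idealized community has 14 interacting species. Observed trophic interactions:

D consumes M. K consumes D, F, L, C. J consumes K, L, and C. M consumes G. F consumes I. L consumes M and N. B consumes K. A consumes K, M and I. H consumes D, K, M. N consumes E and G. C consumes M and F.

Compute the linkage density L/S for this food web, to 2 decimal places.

There are L = 23 links among S = 14 species.
L/S = 23/14 = 1.6429 ≈ 1.64.

L/S = 1.64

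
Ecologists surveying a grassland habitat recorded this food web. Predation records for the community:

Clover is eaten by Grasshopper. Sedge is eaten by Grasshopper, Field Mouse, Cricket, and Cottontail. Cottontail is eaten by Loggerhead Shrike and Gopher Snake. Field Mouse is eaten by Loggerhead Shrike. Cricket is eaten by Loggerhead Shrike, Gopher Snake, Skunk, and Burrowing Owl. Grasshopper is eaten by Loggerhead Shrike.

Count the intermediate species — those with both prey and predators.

Intermediate species (has both prey and predators): Cottontail, Cricket, Grasshopper, Field Mouse.
Count: 4.

4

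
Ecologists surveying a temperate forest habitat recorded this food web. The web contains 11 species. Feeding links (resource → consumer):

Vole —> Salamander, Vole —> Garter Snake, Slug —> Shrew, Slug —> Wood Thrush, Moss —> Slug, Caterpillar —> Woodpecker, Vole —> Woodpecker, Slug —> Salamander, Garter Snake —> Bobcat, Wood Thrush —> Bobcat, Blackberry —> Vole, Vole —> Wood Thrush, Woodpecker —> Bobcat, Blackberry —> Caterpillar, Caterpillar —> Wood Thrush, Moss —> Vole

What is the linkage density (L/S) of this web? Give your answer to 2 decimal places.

There are L = 16 links among S = 11 species.
L/S = 16/11 = 1.4545 ≈ 1.45.

L/S = 1.45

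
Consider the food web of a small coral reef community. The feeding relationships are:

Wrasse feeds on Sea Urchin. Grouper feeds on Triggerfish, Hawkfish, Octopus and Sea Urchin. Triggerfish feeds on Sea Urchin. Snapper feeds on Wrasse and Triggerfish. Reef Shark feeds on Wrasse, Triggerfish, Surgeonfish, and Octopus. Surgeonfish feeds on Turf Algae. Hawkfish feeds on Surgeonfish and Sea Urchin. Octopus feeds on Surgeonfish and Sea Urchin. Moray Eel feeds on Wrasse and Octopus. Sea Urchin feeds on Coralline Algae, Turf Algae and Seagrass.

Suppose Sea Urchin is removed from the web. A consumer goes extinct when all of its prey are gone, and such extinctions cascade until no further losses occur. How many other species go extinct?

Remove Sea Urchin.
Round 1: Wrasse (all prey gone), Triggerfish (all prey gone) → extinct.
Round 2: Snapper (all prey gone) → extinct.
No further losses. Total secondary extinctions: 3.

3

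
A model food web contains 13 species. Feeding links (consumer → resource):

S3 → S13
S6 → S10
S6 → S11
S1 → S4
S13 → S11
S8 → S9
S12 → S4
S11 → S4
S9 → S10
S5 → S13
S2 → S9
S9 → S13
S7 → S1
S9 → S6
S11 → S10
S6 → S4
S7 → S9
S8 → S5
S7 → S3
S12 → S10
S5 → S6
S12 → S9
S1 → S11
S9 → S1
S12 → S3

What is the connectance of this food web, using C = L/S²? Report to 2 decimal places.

The web has S = 13 species and L = 25 feeding links.
C = L / S² = 25 / 169 = 0.1479 ≈ 0.15.

C = 0.15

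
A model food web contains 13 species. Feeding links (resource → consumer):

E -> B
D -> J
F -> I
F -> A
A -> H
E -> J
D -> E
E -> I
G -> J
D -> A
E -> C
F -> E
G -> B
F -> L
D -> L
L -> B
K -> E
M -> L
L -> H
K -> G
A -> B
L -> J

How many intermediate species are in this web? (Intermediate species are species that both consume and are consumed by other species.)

4

Intermediate species (has both prey and predators): L, G, A, E.
Count: 4.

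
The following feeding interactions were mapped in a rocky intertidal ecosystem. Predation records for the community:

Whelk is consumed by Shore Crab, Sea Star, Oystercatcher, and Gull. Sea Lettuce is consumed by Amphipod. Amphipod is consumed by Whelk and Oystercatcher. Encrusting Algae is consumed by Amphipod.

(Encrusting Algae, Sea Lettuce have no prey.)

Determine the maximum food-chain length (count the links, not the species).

One longest chain: Encrusting Algae → Amphipod → Whelk → Sea Star.
It has 4 species and 3 links.

3 links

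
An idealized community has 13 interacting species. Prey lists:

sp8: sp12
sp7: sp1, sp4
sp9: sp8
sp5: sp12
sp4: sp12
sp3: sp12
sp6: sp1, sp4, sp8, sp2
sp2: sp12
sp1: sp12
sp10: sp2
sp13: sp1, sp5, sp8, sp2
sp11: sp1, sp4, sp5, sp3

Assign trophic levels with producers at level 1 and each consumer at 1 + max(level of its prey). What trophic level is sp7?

Trophic level 3

sp12 is a producer → level 1.
sp1 eats sp12 → level 2.
sp7 eats sp1 (level 2); other prey at levels: sp4 2 → level 3.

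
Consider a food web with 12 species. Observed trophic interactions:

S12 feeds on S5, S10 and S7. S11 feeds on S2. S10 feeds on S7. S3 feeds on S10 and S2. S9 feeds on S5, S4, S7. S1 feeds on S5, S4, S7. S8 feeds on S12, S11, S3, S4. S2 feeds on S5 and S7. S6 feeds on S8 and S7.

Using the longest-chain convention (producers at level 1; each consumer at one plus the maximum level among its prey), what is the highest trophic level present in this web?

5

Producers (level 1): S7, S5, S4.
S7 → S10 → S3 → S8 → S6 gives S6 level 5.
No species has a prey at level 5, so no species reaches level 6.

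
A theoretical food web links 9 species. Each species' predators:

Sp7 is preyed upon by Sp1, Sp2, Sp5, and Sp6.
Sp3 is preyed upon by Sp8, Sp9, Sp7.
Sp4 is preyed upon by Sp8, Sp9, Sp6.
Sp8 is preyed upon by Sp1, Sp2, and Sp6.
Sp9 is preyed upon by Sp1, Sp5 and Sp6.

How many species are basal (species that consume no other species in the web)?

2

Basal species (no prey listed): Sp3, Sp4.
Count: 2.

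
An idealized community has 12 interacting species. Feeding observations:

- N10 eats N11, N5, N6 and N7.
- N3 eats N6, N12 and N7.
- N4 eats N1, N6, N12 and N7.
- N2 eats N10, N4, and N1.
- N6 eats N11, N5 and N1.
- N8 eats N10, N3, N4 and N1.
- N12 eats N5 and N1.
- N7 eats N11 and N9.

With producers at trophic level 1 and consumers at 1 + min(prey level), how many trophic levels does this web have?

3

Producers (level 1): N11, N9, N5, N1.
Following each consumer down to its lowest-level prey: N11 → N7 → N3 (levels 1 through 3).
All prey of N3 (N7 2, N12 2, N6 2) are at level 2 or above, so N3 is at level 1 + 2 = 3.
Every consumer has at least one prey at level 2 or below, so none exceeds level 3.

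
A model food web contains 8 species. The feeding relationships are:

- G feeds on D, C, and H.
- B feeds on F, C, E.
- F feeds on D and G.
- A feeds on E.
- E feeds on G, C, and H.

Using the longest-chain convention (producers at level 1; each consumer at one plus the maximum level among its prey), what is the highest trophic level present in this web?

Producers (level 1): H, D, C.
H → G → E → A gives A level 4.
No species has a prey at level 4, so no species reaches level 5.

4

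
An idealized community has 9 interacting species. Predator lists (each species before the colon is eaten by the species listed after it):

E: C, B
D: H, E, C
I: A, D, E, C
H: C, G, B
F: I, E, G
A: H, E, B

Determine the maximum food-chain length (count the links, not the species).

One longest chain: F → I → A → H → C.
It has 5 species and 4 links.

4 links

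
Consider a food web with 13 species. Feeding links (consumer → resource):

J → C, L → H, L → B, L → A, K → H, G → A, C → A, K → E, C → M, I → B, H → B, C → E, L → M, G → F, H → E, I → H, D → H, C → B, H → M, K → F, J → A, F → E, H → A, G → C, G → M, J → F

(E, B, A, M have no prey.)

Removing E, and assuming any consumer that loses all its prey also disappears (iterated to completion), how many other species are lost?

1

Remove E.
Round 1: F (all prey gone) → extinct.
No further losses. Total secondary extinctions: 1.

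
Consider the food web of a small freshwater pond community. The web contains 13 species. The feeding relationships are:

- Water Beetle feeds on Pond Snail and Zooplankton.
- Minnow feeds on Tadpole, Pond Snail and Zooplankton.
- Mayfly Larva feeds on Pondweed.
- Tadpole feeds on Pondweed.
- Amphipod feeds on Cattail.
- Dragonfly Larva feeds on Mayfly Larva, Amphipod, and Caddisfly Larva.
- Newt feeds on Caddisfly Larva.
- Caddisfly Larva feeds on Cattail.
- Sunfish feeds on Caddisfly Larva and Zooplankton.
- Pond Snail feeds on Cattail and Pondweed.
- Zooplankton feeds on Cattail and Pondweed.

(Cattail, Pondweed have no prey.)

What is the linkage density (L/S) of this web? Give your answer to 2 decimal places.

L/S = 1.46

There are L = 19 links among S = 13 species.
L/S = 19/13 = 1.4615 ≈ 1.46.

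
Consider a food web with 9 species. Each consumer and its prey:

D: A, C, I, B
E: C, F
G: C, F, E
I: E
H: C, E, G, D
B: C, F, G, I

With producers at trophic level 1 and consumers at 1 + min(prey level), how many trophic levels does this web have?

3

Producers (level 1): A, C, F.
Following each consumer down to its lowest-level prey: C → E → I (levels 1 through 3).
All prey of I (E 2) are at level 2 or above, so I is at level 1 + 2 = 3.
Every consumer has at least one prey at level 2 or below, so none exceeds level 3.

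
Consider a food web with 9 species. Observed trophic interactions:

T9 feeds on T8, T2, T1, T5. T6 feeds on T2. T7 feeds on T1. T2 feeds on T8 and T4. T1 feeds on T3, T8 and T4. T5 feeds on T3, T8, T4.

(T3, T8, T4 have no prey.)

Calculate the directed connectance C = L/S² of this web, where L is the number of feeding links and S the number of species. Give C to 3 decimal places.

The web has S = 9 species and L = 14 feeding links.
C = L / S² = 14 / 81 = 0.1728 ≈ 0.173.

C = 0.173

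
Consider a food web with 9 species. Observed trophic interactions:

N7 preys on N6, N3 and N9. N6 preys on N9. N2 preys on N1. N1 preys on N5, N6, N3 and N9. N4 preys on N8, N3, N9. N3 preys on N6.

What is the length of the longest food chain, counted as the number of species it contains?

One longest chain: N9 → N6 → N3 → N1 → N2.
It has 5 species and 4 links.

5 species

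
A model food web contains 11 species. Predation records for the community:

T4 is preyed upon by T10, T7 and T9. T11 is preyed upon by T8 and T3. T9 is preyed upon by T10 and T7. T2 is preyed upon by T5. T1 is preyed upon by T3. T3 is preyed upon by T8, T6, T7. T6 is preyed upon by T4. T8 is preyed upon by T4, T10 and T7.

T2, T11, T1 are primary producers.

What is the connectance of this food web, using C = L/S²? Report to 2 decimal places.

The web has S = 11 species and L = 16 feeding links.
C = L / S² = 16 / 121 = 0.1322 ≈ 0.13.

C = 0.13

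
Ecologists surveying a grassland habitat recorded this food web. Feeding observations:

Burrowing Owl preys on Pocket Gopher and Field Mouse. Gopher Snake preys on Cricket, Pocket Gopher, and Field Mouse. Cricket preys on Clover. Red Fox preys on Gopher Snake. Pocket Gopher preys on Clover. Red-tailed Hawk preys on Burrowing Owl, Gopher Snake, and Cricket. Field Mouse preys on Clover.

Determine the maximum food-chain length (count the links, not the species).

One longest chain: Clover → Pocket Gopher → Gopher Snake → Red Fox.
It has 4 species and 3 links.

3 links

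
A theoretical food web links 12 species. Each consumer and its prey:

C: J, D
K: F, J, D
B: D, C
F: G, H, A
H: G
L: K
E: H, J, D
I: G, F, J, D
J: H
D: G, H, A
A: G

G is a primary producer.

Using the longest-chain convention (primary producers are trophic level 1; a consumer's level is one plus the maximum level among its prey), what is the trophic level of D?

G is a producer → level 1.
H eats G → level 2.
D eats H (level 2); other prey at levels: G 1, A 2 → level 3.

Trophic level 3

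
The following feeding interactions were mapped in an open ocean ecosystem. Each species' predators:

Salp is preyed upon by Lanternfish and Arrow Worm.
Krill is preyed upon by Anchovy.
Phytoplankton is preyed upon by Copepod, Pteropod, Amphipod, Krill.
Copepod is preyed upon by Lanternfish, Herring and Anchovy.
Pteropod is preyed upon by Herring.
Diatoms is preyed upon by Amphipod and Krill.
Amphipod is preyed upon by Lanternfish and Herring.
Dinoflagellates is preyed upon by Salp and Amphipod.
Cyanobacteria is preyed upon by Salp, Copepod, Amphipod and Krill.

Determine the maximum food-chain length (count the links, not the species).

2 links

One longest chain: Phytoplankton → Pteropod → Herring.
It has 3 species and 2 links.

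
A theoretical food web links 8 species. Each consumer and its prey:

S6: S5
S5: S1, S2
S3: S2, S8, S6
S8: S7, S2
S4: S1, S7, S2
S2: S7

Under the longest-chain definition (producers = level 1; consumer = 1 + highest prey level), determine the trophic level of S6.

S7 is a producer → level 1.
S2 eats S7 → level 2.
S5 eats S2 (level 2); other prey at levels: S1 1 → level 3.
S6 eats S5 → level 4.

Trophic level 4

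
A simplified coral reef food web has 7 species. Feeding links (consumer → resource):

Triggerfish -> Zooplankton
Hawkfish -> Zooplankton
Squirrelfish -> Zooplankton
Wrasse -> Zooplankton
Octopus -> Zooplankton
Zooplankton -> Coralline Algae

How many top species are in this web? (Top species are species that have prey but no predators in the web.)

Top species (has prey, but nothing eats it): Octopus, Squirrelfish, Triggerfish, Hawkfish, Wrasse.
Count: 5.

5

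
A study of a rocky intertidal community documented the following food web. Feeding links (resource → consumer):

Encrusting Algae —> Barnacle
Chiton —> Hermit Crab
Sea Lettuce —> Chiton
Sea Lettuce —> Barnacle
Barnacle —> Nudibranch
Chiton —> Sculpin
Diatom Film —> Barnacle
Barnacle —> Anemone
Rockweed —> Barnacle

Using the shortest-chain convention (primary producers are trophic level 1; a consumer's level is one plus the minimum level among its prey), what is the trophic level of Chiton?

Sea Lettuce is a producer → level 1.
Chiton eats Sea Lettuce → level 2.

Trophic level 2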